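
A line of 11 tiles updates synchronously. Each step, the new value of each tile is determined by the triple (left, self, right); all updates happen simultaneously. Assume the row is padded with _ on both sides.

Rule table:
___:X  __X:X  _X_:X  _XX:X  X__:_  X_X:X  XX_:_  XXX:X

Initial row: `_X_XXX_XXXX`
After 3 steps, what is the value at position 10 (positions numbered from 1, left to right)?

_

XXXXX_XXXX_
XXXX_XXXX__
XXX_XXXX__X
position 10 holds _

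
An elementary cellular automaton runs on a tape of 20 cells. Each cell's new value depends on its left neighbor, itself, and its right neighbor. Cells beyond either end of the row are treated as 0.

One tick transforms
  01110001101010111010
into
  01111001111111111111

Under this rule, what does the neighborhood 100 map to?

At position 4 the neighborhood is 100; the next row has 1 there.

1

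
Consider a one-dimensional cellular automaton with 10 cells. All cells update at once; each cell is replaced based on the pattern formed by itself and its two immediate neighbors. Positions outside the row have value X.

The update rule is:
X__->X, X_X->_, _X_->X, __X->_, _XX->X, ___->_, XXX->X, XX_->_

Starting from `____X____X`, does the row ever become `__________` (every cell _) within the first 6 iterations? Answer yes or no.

X___XX___X
_X__X_X__X
_XX_X_XX_X
_X__X_X__X  (repeats iteration 2; period 2)
iteration 6: _X__X_X__X
iteration 6 is _X__X_X__X, still not uniform _

no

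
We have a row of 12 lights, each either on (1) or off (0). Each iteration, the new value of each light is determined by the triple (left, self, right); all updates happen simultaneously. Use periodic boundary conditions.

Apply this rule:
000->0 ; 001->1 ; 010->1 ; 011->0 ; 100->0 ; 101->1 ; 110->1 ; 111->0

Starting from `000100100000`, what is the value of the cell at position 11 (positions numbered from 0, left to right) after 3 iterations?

0

001101100000
010110100000
111011100000
position 11 holds 0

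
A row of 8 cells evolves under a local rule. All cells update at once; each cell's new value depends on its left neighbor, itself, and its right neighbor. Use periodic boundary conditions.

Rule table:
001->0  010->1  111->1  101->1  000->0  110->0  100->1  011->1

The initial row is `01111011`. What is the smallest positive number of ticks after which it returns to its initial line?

tick 1: 11110110
tick 2: 11101101
tick 3: 11011011
tick 4: 10110111
tick 5: 01101111
tick 6: 11011110
tick 7: 10111101
tick 8: 01111011

8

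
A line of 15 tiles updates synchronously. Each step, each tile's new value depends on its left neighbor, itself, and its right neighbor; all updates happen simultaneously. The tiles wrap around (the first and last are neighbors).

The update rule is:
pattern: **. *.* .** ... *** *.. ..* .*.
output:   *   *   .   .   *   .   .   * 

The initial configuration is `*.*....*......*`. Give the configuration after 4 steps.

***....*.......
.**....*.......
..*....*.......
..*....*.......

..*....*.......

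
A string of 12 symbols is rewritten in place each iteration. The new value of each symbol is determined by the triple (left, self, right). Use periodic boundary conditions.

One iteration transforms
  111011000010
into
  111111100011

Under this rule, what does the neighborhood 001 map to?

At position 9 the neighborhood is 001; the next row has 0 there.

0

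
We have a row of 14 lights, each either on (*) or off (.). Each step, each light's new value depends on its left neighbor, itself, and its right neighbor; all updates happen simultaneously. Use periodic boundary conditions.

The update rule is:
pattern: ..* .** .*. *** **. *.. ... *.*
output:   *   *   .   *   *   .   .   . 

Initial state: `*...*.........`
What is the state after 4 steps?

...*.........*
..*.........*.
.*.........*..
*.........*...

*.........*...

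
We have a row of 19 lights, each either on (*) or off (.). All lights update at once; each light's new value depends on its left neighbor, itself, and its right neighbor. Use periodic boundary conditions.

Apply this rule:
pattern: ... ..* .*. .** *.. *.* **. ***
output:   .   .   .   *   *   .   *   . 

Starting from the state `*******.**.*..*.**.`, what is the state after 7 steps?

step 1: *.....*.**..*...**.
step 2: .*......***..*..**.
step 3: ..*.....*.**..*.***
step 4: *..*......***...*.*
step 5: **..*.....*.**....*
step 6: .**..*......***...*
step 7: .***..*.....*.**...

.***..*.....*.**...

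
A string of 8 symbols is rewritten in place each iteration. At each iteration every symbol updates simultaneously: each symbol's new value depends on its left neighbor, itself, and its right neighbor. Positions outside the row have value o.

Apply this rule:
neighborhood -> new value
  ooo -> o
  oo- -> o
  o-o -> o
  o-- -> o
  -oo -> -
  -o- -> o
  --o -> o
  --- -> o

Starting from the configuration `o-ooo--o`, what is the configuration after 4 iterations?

ooooo-oo

oo-oooo-
ooo-oooo
oooo-ooo
ooooo-oo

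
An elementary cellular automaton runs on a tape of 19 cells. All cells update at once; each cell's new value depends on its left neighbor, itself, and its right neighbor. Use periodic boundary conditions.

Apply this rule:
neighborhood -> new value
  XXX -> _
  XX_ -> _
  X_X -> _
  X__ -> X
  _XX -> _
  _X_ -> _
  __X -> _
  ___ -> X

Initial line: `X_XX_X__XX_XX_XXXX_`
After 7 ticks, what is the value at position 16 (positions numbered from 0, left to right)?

______X____________
XXXXX__XXXXXXXXXXXX
_____X_____________
XXXX__XXXXXXXXXXXXX
____X______________
XXX__XXXXXXXXXXXXXX
___X_______________
position 16 holds _

_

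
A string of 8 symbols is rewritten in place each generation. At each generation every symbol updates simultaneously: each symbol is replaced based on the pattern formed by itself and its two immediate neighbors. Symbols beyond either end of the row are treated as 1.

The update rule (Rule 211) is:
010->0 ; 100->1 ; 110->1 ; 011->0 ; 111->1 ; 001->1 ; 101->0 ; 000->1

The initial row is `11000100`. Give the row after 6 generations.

11111110

11111011
11111001
11111110
11111110  (fixed point — unchanged through generation 6)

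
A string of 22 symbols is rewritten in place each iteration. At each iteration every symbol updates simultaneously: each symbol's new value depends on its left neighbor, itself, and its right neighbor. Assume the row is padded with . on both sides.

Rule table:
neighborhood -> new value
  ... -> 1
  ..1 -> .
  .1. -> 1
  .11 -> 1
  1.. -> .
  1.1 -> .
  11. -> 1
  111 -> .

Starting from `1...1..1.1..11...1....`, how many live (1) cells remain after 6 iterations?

11

iteration 1: 1.1.1..1.1..11.1.1.111
iteration 2: 1.1.1..1.1..11.1.1.1.1
iteration 3: 1.1.1..1.1..11.1.1.1.1  (fixed point — unchanged through iteration 6)
count of 1: 11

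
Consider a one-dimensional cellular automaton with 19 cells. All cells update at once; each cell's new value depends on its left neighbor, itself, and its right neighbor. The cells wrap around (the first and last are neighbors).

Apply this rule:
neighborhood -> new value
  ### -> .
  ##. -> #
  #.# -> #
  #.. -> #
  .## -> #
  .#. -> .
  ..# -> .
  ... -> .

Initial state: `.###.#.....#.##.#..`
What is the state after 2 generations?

..####.#....#..##.#

.#.##.#.....####.#.
..####.#....#..##.#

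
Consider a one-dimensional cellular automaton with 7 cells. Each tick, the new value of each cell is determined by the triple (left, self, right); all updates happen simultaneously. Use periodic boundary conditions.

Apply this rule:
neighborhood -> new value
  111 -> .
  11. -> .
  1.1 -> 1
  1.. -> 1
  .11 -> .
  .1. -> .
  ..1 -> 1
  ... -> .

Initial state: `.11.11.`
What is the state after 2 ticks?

1..1..1
.11.11.

.11.11.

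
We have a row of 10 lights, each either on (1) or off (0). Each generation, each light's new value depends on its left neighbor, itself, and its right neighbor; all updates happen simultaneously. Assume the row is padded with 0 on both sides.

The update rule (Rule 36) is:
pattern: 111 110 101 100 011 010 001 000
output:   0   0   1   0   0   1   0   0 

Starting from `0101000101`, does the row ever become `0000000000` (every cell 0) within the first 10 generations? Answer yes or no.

yes

0111000111
0000000000
all cells are 0 at generation 2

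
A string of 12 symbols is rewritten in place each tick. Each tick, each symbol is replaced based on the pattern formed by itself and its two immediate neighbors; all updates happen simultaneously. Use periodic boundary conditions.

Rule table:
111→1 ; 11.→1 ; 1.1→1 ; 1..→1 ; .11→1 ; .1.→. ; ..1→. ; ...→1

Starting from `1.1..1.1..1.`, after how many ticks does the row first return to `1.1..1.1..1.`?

tick 1: .1.1..1.1..1
tick 2: 1.1.1..1.1..
tick 3: .1.1.1..1.1.
tick 4: ..1.1.1..1.1
tick 5: 1..1.1.1..1.
tick 6: .1..1.1.1..1
tick 7: 1.1..1.1.1..
tick 8: .1.1..1.1.1.
tick 9: ..1.1..1.1.1
tick 10: 1..1.1..1.1.
tick 11: .1..1.1..1.1
tick 12: 1.1..1.1..1.

12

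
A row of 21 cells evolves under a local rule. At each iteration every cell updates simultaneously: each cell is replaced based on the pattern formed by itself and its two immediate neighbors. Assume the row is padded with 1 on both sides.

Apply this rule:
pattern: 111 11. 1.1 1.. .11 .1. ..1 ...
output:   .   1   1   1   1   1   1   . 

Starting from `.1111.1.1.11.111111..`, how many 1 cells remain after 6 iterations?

12

11..1111111111....111
.1111........11..11..
11..11......111111111
.111111....11........
11....11..1111......1
.11..111111..11....11
count of 1: 12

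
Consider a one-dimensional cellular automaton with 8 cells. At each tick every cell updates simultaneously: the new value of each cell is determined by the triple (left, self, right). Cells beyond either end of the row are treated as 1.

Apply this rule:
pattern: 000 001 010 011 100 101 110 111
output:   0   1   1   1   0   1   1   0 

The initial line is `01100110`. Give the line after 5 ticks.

11101111
00111000
01101001
11111011
00001110

00001110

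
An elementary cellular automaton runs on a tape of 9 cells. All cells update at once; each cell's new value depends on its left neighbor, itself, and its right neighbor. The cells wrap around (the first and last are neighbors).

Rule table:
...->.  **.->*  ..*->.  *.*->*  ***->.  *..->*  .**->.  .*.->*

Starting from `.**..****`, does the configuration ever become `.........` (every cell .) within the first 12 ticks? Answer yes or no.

tick 1: *.**....*
tick 2: **.**....
tick 3: .**.**...
tick 4: ..**.**..
tick 5: ...**.**.
tick 6: ....**.**
tick 7: *....**.*
tick 8: **....**.
tick 9: .**....**
tick 10: *.**....*  (repeats tick 1; period 9)
tick 12: .**.**...
tick 12 is .**.**..., still not uniform .

no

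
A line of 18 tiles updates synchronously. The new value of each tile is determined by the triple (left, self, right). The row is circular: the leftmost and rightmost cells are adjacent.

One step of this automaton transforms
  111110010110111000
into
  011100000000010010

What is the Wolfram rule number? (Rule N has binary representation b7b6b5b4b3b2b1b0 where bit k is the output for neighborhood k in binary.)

129

position 1: 111 → 1  (bit 7 = 1)
position 4: 110 → 0  (bit 6 = 0)
position 8: 101 → 0  (bit 5 = 0)
position 5: 100 → 0  (bit 4 = 0)
position 0: 011 → 0  (bit 3 = 0)
position 7: 010 → 0  (bit 2 = 0)
position 6: 001 → 0  (bit 1 = 0)
position 16: 000 → 1  (bit 0 = 1)
bits b7..b0 = 10000001 = 129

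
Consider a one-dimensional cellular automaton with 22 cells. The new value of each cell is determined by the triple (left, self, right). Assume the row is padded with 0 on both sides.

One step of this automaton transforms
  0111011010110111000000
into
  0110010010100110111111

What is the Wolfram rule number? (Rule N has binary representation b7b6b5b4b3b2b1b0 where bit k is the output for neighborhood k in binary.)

157

position 2: 111 → 1  (bit 7 = 1)
position 3: 110 → 0  (bit 6 = 0)
position 4: 101 → 0  (bit 5 = 0)
position 16: 100 → 1  (bit 4 = 1)
position 1: 011 → 1  (bit 3 = 1)
position 8: 010 → 1  (bit 2 = 1)
position 0: 001 → 0  (bit 1 = 0)
position 17: 000 → 1  (bit 0 = 1)
bits b7..b0 = 10011101 = 157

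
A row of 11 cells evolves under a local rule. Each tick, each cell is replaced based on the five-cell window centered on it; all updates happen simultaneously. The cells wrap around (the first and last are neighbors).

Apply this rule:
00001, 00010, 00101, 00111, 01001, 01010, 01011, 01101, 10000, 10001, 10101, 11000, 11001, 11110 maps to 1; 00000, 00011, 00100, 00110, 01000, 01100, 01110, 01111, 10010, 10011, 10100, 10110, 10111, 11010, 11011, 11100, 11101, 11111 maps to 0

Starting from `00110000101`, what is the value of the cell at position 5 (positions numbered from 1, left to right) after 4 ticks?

10001111110
00101000100
11110011001
00101000101
position 5 holds 1

1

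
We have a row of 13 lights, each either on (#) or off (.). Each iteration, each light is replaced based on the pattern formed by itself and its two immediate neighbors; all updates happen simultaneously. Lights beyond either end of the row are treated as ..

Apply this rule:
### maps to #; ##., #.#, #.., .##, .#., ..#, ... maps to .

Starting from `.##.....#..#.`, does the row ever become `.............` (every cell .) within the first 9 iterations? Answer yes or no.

iteration 1: .............
all cells are . at iteration 1

yes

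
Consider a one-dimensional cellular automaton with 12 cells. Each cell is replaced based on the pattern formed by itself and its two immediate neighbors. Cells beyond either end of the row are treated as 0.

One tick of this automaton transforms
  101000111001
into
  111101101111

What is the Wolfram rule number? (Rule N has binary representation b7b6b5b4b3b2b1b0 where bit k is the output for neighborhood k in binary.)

126

position 7: 111 → 0  (bit 7 = 0)
position 8: 110 → 1  (bit 6 = 1)
position 1: 101 → 1  (bit 5 = 1)
position 3: 100 → 1  (bit 4 = 1)
position 6: 011 → 1  (bit 3 = 1)
position 0: 010 → 1  (bit 2 = 1)
position 5: 001 → 1  (bit 1 = 1)
position 4: 000 → 0  (bit 0 = 0)
bits b7..b0 = 01111110 = 126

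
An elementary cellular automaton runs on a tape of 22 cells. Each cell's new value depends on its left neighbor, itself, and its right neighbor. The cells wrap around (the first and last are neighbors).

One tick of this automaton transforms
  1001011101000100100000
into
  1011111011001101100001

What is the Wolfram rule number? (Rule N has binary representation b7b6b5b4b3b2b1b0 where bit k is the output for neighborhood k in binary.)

174

position 6: 111 → 1  (bit 7 = 1)
position 7: 110 → 0  (bit 6 = 0)
position 4: 101 → 1  (bit 5 = 1)
position 1: 100 → 0  (bit 4 = 0)
position 5: 011 → 1  (bit 3 = 1)
position 0: 010 → 1  (bit 2 = 1)
position 2: 001 → 1  (bit 1 = 1)
position 11: 000 → 0  (bit 0 = 0)
bits b7..b0 = 10101110 = 174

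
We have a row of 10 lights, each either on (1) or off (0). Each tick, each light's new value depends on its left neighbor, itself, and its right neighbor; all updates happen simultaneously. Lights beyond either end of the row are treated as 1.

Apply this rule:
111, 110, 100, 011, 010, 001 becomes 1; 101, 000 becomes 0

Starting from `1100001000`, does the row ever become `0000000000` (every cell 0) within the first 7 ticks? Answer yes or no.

tick 1: 1110011101
tick 2: 1111111101
tick 3: 1111111101  (fixed point — unchanged through tick 7)
tick 7 is 1111111101, still not uniform 0

no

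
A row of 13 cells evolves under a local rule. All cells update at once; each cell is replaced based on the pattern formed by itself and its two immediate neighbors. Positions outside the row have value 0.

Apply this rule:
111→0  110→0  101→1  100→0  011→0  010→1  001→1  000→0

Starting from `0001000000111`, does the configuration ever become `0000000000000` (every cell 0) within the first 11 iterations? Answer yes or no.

iteration 1: 0011000001000
iteration 2: 0100000011000
iteration 3: 1100000100000
iteration 4: 0000001100000
iteration 5: 0000010000000
iteration 6: 0000110000000
iteration 7: 0001000000000
iteration 8: 0011000000000
iteration 9: 0100000000000
iteration 10: 1100000000000
iteration 11: 0000000000000
all cells are 0 at iteration 11

yes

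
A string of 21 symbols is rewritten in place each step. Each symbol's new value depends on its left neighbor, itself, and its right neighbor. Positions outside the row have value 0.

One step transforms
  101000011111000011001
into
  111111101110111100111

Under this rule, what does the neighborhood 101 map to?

At position 1 the neighborhood is 101; the next row has 1 there.

1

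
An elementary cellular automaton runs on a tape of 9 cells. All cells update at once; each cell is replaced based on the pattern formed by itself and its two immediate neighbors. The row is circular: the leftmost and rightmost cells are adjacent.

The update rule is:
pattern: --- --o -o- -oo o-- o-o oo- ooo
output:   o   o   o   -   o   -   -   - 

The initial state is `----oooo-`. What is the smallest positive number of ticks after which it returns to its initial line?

2

oooo----o
----oooo-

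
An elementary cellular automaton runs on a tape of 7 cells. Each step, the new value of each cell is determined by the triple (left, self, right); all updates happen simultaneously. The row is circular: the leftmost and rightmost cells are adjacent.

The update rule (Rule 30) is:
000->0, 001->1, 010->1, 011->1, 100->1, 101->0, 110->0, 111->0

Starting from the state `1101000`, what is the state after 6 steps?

1010110

1001101
0111001
0100111
0111100
1100010
1010110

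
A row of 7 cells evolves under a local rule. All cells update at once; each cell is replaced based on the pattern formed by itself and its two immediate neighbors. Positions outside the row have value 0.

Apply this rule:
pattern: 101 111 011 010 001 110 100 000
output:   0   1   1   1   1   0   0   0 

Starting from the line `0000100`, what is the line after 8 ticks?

1000000

tick 1: 0001100
tick 2: 0011000
tick 3: 0110000
tick 4: 1100000
tick 5: 1000000
tick 6: 1000000  (fixed point — unchanged through tick 8)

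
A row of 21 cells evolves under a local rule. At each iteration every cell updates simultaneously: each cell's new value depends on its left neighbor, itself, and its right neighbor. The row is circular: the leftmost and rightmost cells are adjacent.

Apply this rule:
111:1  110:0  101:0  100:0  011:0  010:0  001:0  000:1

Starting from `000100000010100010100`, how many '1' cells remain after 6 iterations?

iteration 1: 110001111000001000001
iteration 2: 100100110011100011100
iteration 3: 000000000001001001000
iteration 4: 111111111100000000011
iteration 5: 111111111001111111001
iteration 6: 111111110000111110000
count of 1: 13

13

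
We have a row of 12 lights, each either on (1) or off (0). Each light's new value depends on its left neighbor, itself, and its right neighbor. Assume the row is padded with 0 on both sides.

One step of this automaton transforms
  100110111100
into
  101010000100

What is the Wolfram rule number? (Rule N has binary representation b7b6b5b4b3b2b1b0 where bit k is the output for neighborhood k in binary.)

70

position 7: 111 → 0  (bit 7 = 0)
position 4: 110 → 1  (bit 6 = 1)
position 5: 101 → 0  (bit 5 = 0)
position 1: 100 → 0  (bit 4 = 0)
position 3: 011 → 0  (bit 3 = 0)
position 0: 010 → 1  (bit 2 = 1)
position 2: 001 → 1  (bit 1 = 1)
position 11: 000 → 0  (bit 0 = 0)
bits b7..b0 = 01000110 = 70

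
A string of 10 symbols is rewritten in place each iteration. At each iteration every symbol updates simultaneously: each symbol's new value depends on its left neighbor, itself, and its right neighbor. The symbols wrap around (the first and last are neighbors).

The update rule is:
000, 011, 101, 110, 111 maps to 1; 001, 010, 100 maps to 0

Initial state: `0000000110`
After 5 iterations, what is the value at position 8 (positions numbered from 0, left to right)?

1

1111110110
1111111111
1111111111  (fixed point — unchanged through iteration 5)
position 8 holds 1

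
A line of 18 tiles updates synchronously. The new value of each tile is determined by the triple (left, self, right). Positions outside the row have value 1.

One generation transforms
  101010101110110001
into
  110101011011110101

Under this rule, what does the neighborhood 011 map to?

1

At position 8 the neighborhood is 011; the next row has 1 there.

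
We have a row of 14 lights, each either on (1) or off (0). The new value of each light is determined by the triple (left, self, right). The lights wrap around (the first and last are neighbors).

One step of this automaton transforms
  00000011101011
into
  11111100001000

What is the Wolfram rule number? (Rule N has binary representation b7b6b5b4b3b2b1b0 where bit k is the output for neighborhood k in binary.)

23

position 7: 111 → 0  (bit 7 = 0)
position 8: 110 → 0  (bit 6 = 0)
position 9: 101 → 0  (bit 5 = 0)
position 0: 100 → 1  (bit 4 = 1)
position 6: 011 → 0  (bit 3 = 0)
position 10: 010 → 1  (bit 2 = 1)
position 5: 001 → 1  (bit 1 = 1)
position 1: 000 → 1  (bit 0 = 1)
bits b7..b0 = 00010111 = 23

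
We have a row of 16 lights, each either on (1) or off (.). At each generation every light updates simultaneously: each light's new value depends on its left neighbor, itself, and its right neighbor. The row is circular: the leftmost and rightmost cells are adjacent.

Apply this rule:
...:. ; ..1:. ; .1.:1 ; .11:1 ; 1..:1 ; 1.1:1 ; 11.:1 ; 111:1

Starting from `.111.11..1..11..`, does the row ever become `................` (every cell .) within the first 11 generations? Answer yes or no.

generation 1: .1111111.11.111.
generation 2: .111111111111111
generation 3: 1111111111111111
generation 4: 1111111111111111  (fixed point — unchanged through generation 11)
generation 11 is 1111111111111111, still not uniform .

no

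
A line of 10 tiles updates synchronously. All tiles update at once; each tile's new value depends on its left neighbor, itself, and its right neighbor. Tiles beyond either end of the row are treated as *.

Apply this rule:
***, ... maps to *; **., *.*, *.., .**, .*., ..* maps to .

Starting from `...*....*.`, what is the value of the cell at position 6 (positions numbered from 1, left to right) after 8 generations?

.

generation 1: .*...**...
generation 2: ...*....*.  (repeats generation 0; period 2)
generation 8: ...*....*.
position 6 holds .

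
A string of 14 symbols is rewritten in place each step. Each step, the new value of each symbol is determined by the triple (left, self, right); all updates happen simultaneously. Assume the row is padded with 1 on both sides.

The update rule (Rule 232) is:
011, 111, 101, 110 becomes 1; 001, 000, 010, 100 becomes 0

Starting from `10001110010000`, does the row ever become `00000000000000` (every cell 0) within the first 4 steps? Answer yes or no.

10001110000000
10001110000000  (fixed point — unchanged through step 4)
step 4 is 10001110000000, still not uniform 0

no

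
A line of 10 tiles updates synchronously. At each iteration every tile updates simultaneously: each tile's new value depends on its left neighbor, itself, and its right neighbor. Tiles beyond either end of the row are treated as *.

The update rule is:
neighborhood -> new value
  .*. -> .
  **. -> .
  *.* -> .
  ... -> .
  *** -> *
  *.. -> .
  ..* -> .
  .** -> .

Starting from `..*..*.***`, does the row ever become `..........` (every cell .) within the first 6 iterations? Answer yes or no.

........**
.........*
..........
all cells are . at iteration 3

yes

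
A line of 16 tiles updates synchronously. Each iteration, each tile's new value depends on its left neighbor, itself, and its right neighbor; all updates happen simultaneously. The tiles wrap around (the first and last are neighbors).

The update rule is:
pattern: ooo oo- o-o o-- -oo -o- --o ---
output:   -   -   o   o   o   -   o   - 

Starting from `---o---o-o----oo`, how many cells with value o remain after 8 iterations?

o-o-o-o-o-o--oo-
-o-o-o-o-o-ooo-o
o-o-o-o-o-oo--o-
-o-o-o-o-oo-oo-o
o-o-o-o-oo-oo-o-
-o-o-o-oo-oo-o-o
o-o-o-oo-oo-o-o-
-o-o-oo-oo-o-o-o
count of o: 9

9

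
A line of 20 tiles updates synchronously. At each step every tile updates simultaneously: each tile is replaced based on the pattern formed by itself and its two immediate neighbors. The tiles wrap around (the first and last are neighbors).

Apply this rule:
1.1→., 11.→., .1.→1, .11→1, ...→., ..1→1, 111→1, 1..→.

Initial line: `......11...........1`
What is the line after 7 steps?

1...........11.....1

step 1: .....11...........11
step 2: ....11...........11.
step 3: ...11...........11..
step 4: ..11...........11...
step 5: .11...........11....
step 6: 11...........11.....
step 7: 1...........11.....1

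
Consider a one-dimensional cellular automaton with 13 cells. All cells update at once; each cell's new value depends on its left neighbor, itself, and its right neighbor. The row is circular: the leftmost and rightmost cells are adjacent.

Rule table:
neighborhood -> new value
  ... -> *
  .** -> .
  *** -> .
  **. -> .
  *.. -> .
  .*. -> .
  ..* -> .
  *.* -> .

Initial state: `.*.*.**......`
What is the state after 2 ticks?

.******......

........*****
.******......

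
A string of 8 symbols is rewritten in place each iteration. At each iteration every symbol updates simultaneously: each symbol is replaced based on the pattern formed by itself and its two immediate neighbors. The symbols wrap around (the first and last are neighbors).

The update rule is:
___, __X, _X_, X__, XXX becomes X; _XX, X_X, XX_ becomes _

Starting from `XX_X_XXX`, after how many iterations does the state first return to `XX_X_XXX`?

4

iteration 1: X__X__XX
iteration 2: _XXXXX_X
iteration 3: __XXX__X
iteration 4: XX_X_XXX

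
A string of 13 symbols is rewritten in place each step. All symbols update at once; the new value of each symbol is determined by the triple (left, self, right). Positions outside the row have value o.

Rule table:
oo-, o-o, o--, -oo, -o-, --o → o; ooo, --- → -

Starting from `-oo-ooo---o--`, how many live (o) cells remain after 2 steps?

ooooo-oo-oooo
----oooooo---
count of o: 6

6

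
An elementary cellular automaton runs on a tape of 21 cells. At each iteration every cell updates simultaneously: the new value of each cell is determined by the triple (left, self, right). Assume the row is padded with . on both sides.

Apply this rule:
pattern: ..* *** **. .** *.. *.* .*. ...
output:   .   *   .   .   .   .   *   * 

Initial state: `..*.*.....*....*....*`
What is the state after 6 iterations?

*.*.*..*..*....*....*

*.*.*.***.*.**.*.**.*
*.*.*..*..*....*....*
*.*.*..*..*.**.*.**.*
*.*.*..*..*....*....*  (repeats iteration 2; period 2)
iteration 6: *.*.*..*..*....*....*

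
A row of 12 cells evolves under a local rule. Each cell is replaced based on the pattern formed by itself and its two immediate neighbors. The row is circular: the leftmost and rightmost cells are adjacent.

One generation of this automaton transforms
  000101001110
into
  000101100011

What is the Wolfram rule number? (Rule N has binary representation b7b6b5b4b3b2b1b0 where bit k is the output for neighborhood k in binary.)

position 9: 111 → 0  (bit 7 = 0)
position 10: 110 → 1  (bit 6 = 1)
position 4: 101 → 0  (bit 5 = 0)
position 6: 100 → 1  (bit 4 = 1)
position 8: 011 → 0  (bit 3 = 0)
position 3: 010 → 1  (bit 2 = 1)
position 2: 001 → 0  (bit 1 = 0)
position 0: 000 → 0  (bit 0 = 0)
bits b7..b0 = 01010100 = 84

84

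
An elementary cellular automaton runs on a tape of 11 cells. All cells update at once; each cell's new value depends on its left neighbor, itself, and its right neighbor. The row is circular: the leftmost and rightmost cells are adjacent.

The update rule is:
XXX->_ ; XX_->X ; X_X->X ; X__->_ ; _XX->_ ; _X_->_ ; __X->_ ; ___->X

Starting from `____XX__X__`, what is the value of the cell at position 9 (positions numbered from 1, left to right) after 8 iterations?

iteration 1: XXX__X____X
iteration 2: __X____XX__
iteration 3: X___XX__X_X
iteration 4: X_X__X___X_
iteration 5: _X_____X__X
iteration 6: X__XXX_____
iteration 7: _____X_XXX_
iteration 8: XXXX__X__X_
position 9 holds _

_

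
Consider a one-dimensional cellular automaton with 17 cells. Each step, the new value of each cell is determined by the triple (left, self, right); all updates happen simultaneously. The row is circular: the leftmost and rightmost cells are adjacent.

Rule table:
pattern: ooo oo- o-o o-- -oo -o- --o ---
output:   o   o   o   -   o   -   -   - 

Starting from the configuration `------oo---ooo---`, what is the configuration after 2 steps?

------oo---ooo---  (fixed point — unchanged through step 2)

------oo---ooo---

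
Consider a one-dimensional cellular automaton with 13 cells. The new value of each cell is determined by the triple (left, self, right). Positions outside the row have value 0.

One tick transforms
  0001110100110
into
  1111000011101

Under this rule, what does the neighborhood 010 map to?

At position 7 the neighborhood is 010; the next row has 0 there.

0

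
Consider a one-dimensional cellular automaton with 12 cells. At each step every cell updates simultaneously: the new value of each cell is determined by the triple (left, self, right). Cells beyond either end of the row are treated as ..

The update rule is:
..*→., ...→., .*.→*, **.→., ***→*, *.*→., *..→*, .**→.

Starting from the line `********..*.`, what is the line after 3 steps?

.******.*.**
..****..*...
...**.*.**..

...**.*.**..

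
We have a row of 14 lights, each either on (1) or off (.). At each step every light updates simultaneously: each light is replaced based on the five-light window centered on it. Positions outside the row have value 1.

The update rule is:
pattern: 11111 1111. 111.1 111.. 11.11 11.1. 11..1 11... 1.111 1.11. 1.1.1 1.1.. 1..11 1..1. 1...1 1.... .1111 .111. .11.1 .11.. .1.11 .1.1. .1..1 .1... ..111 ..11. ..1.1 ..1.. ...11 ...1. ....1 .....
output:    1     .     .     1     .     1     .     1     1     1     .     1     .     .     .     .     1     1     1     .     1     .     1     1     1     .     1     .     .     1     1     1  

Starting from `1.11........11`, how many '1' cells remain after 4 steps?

9

step 1: ..1.1.11111.11
step 2: ..1..1111...11
step 3: ...1.11.11..11
step 4: 1.11111.1...11
count of 1: 9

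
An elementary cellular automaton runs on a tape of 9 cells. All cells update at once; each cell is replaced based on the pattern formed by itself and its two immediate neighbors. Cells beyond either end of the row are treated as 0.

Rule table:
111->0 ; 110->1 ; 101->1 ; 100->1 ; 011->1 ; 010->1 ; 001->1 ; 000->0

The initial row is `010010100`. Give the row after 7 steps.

101100011

step 1: 111111110
step 2: 100000011
step 3: 110000111
step 4: 111001101
step 5: 101111111
step 6: 111000001
step 7: 101100011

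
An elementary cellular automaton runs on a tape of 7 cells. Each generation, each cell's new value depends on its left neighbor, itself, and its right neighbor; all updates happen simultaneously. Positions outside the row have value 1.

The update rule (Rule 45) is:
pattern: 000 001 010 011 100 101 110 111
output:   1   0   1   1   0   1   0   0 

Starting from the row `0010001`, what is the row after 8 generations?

0010011

generation 1: 0010101
generation 2: 0011111
generation 3: 0010000
generation 4: 0010110
generation 5: 0011101
generation 6: 0010011
generation 7: 0010010
generation 8: 0010011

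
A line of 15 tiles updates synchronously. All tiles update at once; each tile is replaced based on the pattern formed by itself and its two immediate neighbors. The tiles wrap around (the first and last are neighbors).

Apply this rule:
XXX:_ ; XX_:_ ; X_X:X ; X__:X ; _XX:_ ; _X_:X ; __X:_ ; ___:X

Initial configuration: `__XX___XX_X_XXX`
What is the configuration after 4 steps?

XX___XX____XX_X

step 1: X___XX___XXX___
step 2: XXX___XX____XX_
step 3: ___XX___XXX___X
step 4: XX___XX____XX_X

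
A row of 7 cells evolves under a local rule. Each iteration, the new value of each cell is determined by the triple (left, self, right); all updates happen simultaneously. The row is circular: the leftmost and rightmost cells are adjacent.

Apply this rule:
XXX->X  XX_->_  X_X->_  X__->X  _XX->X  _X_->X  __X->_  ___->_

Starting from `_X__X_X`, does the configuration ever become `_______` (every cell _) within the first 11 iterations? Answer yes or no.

_XX_X_X
_X__X_X  (repeats iteration 0; period 2)
iteration 11: _XX_X_X
iteration 11 is _XX_X_X, still not uniform _

no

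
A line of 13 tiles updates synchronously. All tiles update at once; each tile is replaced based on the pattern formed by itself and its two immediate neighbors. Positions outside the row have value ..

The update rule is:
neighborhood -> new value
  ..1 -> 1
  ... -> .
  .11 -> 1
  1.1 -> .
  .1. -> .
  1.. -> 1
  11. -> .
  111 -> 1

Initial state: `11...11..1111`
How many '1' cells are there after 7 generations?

5

1.1.11.11111.
....1..1111.1
...1.11111...
..1..1111.1..
.1.11111...1.
1..1111.1.1.1
.11111.......
count of 1: 5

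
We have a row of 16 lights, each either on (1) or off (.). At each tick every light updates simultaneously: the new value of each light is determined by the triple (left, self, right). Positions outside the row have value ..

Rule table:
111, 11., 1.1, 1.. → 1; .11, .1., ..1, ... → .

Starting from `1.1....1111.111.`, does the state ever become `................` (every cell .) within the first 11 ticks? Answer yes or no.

no

tick 1: .1.1....1111.111
tick 2: ..1.1....1111.11
tick 3: ...1.1....1111.1
tick 4: ....1.1....1111.
tick 5: .....1.1....1111
tick 6: ......1.1....111
tick 7: .......1.1....11
tick 8: ........1.1....1
tick 9: .........1.1....
tick 10: ..........1.1...
tick 11: ...........1.1..
tick 11 is ...........1.1.., still not uniform .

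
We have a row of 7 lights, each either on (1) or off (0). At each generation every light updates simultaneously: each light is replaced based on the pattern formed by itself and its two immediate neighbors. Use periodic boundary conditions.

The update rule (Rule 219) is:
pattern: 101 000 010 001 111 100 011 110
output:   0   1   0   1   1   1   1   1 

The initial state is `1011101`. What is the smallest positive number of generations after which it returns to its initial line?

1

1011101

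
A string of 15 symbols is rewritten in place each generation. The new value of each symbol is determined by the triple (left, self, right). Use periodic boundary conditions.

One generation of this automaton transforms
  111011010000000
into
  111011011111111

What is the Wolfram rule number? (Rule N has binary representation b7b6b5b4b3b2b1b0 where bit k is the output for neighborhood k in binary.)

223

position 1: 111 → 1  (bit 7 = 1)
position 2: 110 → 1  (bit 6 = 1)
position 3: 101 → 0  (bit 5 = 0)
position 8: 100 → 1  (bit 4 = 1)
position 0: 011 → 1  (bit 3 = 1)
position 7: 010 → 1  (bit 2 = 1)
position 14: 001 → 1  (bit 1 = 1)
position 9: 000 → 1  (bit 0 = 1)
bits b7..b0 = 11011111 = 223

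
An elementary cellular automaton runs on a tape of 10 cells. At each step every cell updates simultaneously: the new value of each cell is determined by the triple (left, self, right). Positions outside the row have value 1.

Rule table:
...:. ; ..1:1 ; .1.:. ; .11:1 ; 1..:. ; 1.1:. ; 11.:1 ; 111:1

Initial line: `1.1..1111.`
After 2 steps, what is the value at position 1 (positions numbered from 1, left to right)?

step 1: 1...11111.
step 2: 1..111111.
position 1 holds 1

1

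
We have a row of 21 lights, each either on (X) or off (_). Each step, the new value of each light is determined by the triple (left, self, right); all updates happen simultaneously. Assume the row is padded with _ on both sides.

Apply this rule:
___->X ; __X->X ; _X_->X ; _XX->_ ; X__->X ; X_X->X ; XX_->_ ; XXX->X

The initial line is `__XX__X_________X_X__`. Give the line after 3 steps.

XX__X_XXXXXXXXXXXXX_X

XX__XXXXXXXXXXXXXXXXX
__XX_XXXXXXXXXXXXXXX_
XX__X_XXXXXXXXXXXXX_X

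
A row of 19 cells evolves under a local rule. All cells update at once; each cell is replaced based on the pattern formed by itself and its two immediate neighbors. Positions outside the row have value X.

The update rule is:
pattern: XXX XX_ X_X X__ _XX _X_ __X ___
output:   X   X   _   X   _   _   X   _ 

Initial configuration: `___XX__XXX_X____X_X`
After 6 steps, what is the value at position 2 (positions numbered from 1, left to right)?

X_X_XXX_XX__X__X___
X____XX__XXX_XX_X_X
XX__X_XXX_XX__X____
XXXX___XX__XXX_X__X
XXXXX_X_XXX_XX__XX_
XXXXX____XX__XXX_X_
position 2 holds X

X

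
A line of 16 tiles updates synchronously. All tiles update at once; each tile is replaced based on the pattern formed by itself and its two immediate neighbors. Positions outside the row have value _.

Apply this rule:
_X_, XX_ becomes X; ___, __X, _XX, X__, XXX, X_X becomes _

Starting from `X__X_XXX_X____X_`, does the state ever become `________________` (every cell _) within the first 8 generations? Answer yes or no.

no

X__X___X_X____X_
X__X___X_X____X_  (fixed point — unchanged through generation 8)
generation 8 is X__X___X_X____X_, still not uniform _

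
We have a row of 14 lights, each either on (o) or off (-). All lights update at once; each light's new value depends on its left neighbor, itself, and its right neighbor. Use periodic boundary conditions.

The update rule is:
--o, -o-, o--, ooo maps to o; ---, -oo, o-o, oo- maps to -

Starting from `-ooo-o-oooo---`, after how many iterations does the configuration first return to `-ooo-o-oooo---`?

14

iteration 1: o-o--o--oo-o--
iteration 2: o-oooooo---ooo
iteration 3: ---oooo-o-o-oo
iteration 4: o-o-oo--o-o---
iteration 5: o-o---ooo-oo-o
iteration 6: --oo-o-o------
iteration 7: -o---o-oo-----
iteration 8: ooo-oo---o----
iteration 9: -o----o-ooo--o
iteration 10: -oo--oo--o-ooo
iteration 11: ---oo--ooo--o-
iteration 12: --o--oo-o-oooo
iteration 13: ooooo---o--oo-
iteration 14: -ooo-o-oooo---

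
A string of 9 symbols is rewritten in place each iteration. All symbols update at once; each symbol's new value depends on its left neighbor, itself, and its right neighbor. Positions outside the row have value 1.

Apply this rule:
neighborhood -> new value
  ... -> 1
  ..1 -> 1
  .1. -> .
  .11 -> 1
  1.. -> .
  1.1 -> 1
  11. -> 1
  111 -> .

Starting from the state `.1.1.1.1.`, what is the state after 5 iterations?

iteration 1: 1.1.1.1.1
iteration 2: 11.1.1.11
iteration 3: .11.1.11.
iteration 4: 1111.1111
iteration 5: ...111...

...111...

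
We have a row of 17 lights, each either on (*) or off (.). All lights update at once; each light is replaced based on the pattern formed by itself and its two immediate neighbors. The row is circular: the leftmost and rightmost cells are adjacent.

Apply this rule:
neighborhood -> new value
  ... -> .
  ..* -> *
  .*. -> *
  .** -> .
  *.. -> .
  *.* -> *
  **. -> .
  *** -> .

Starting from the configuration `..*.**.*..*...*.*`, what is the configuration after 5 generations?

..**.**..**...**.

.***..**.**..****
*....*..*...*....
*...**.**..**...*
...*..*...*....*.
..**.**..**...**.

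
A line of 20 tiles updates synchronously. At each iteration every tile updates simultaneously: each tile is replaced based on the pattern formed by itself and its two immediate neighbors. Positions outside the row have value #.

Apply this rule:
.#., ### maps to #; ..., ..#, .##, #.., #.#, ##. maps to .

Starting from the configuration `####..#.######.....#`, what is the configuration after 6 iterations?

......#.............

iteration 1: ###...#..####.......
iteration 2: ##....#...##........
iteration 3: #.....#.............
iteration 4: ......#.............
iteration 5: ......#.............  (fixed point — unchanged through iteration 6)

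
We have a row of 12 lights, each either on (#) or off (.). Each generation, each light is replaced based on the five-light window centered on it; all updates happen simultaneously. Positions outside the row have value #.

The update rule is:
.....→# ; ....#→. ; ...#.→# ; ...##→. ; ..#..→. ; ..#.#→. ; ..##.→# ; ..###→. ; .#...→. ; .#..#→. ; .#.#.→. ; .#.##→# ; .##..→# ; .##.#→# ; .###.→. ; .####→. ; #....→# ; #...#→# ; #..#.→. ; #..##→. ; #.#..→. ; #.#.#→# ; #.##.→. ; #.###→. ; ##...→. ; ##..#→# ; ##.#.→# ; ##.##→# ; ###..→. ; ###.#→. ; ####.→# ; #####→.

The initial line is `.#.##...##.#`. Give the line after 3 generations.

###.##.#.#..

generation 1: ###.#.#.###.
generation 2: .#.##.##...#
generation 3: ###.##.#.#..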